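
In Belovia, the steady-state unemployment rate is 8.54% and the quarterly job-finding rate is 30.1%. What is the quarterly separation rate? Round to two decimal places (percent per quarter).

From u* = s/(s+f): s = u·f/(1−u).
s = 0.0854 × 30.1 / (1 − 0.0854) = 2.5705 / 0.9146 ≈ 2.81% per quarter.

Separation rate ≈ 2.81% per quarter.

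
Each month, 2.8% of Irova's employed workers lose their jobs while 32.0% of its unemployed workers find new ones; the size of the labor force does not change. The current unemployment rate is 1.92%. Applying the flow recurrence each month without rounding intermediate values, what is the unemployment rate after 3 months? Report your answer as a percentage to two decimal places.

Unemployment rate after three months ≈ 6.35%.

With a fixed labor force, u_{t+1} = u_t + s·(1−u_t) − f·u_t = u_t·(1−s−f) + s.
Here 1−s−f = 0.652 and s = 0.028.
u_1 = 0.019200 × 0.652 + 0.028 = 0.040518.
u_2 = 0.040518 × 0.652 + 0.028 = 0.054418.
u_3 = 0.054418 × 0.652 + 0.028 = 0.063481.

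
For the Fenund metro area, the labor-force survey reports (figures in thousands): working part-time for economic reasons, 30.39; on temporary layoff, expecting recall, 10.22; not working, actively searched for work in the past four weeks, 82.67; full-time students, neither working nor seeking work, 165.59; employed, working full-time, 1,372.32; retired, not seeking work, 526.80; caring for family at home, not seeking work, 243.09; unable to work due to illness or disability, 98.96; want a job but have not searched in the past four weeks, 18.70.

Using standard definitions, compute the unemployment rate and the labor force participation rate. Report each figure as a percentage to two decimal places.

Employed = 30.39 + 1,372.32 = 1,402.71 thousand (anyone who worked, including part-time for economic reasons, counts as employed).
Unemployed = 10.22 + 82.67 = 92.89 thousand (jobless and actively searching, or on temporary layoff).
Labor force = 1,402.71 + 92.89 = 1,495.60 thousand.
Not in labor force = 165.59 + 526.80 + 243.09 + 98.96 + 18.70 = 1,053.14 thousand (those not working and not actively searching are outside the labor force — including those who want a job but have given up searching).
Civilian working-age population = 1,495.60 + 1,053.14 = 2,548.74 thousand.
Unemployment rate = 92.89 / 1,495.60 = 6.21%.
Labor force participation rate = 1,495.60 / 2,548.74 = 58.68%.

Unemployment rate ≈ 6.21%; labor force participation rate ≈ 58.68%.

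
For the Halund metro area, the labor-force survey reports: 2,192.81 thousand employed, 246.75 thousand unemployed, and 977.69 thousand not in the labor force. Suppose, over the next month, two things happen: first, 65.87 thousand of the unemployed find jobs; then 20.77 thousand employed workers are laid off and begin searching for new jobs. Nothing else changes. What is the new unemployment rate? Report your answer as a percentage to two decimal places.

New unemployment rate ≈ 8.27%.

Initially, labor force = 2,192.81 + 246.75 = 2,439.56 thousand, so u = 246.75/2,439.56 = 10.11%.
After the first change, unemployed falls and employed rises by 65.87; labor force unchanged → E = 2,258.68, U = 180.88, labor force = 2,439.56 thousand.
After the second change, employed falls and unemployed rises by 20.77; labor force unchanged → E = 2,237.91, U = 201.65, labor force = 2,439.56 thousand.
New unemployment rate = 201.65 / 2,439.56 = 8.27%.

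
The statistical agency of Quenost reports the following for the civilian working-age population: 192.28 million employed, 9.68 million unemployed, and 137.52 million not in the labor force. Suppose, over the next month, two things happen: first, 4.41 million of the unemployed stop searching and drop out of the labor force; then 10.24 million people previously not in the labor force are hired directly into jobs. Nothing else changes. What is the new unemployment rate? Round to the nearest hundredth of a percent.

Initially, labor force = 192.28 + 9.68 = 201.96 million, so u = 9.68/201.96 = 4.79%.
After the first change, unemployed and labor force both fall by 4.41 → E = 192.28, U = 5.27, labor force = 197.55 million.
After the second change, employed and labor force both rise by 10.24; unemployed unchanged → E = 202.52, U = 5.27, labor force = 207.79 million.
New unemployment rate = 5.27 / 207.79 = 2.54%.

New unemployment rate ≈ 2.54%.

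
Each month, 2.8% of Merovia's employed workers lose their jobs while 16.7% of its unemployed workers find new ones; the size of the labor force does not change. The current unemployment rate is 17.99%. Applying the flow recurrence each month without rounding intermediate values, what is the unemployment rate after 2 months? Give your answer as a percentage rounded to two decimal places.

Unemployment rate after two months ≈ 16.71%.

With a fixed labor force, u_{t+1} = u_t + s·(1−u_t) − f·u_t = u_t·(1−s−f) + s.
Here 1−s−f = 0.805 and s = 0.028.
u_1 = 0.179900 × 0.805 + 0.028 = 0.172820.
u_2 = 0.172820 × 0.805 + 0.028 = 0.167120.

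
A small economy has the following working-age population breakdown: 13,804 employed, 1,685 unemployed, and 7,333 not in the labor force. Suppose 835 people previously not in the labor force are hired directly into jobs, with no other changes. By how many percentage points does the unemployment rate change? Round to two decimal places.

The unemployment rate changes by −0.56 percentage points.

Initially, labor force = 13,804 + 1,685 = 15,489, so u = 1,685/15,489 = 10.88%.
After the change, employed and labor force both rise by 835; unemployed unchanged → E = 14,639, U = 1,685, labor force = 16,324.
New unemployment rate = 1,685 / 16,324 = 10.32%.
Change = 10.32% − 10.88% = −0.56 percentage points.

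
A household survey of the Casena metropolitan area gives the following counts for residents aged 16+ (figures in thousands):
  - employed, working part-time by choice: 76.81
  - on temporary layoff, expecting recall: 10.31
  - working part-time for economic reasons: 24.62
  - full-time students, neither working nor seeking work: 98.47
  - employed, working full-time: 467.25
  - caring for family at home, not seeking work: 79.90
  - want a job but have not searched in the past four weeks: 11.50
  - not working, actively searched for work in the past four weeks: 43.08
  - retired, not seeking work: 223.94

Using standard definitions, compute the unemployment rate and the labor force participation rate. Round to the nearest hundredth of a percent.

Unemployment rate ≈ 8.58%; labor force participation rate ≈ 60.05%.

Employed = 76.81 + 24.62 + 467.25 = 568.68 thousand (anyone who worked, including part-time for economic reasons, counts as employed).
Unemployed = 10.31 + 43.08 = 53.39 thousand (jobless and actively searching, or on temporary layoff).
Labor force = 568.68 + 53.39 = 622.07 thousand.
Not in labor force = 98.47 + 79.90 + 11.50 + 223.94 = 413.81 thousand (those not working and not actively searching are outside the labor force — including those who want a job but have given up searching).
Civilian working-age population = 622.07 + 413.81 = 1,035.88 thousand.
Unemployment rate = 53.39 / 622.07 = 8.58%.
Labor force participation rate = 622.07 / 1,035.88 = 60.05%.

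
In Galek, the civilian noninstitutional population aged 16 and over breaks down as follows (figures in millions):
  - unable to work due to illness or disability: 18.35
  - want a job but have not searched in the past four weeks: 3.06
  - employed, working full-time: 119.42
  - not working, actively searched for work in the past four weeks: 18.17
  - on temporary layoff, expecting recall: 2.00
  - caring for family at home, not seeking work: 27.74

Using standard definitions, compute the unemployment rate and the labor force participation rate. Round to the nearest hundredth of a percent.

Unemployment rate ≈ 14.45%; labor force participation rate ≈ 73.96%.

Employed = 119.42 million.
Unemployed = 18.17 + 2.00 = 20.17 million (jobless and actively searching, or on temporary layoff).
Labor force = 119.42 + 20.17 = 139.59 million.
Not in labor force = 18.35 + 3.06 + 27.74 = 49.15 million (those not working and not actively searching are outside the labor force — including those who want a job but have given up searching).
Civilian working-age population = 139.59 + 49.15 = 188.74 million.
Unemployment rate = 20.17 / 139.59 = 14.45%.
Labor force participation rate = 139.59 / 188.74 = 73.96%.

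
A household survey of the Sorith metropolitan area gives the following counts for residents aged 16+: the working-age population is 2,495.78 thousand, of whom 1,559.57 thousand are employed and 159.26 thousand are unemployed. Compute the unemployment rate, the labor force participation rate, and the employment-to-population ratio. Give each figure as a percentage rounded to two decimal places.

Unemployment rate ≈ 9.27%; labor force participation rate ≈ 68.87%; employment-population ratio ≈ 62.49%.

Labor force = employed + unemployed = 1,559.57 + 159.26 = 1,718.83 thousand.
Unemployment rate = 159.26 / 1,718.83 = 9.27%.
Labor force participation rate = 1,718.83 / 2,495.78 = 68.87%.
Employment-population ratio = 1,559.57 / 2,495.78 = 62.49%.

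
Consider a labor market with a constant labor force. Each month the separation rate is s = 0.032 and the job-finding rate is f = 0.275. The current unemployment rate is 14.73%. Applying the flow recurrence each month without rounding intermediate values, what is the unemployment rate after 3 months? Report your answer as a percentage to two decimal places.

With a fixed labor force, u_{t+1} = u_t + s·(1−u_t) − f·u_t = u_t·(1−s−f) + s.
Here 1−s−f = 0.693 and s = 0.032.
u_1 = 0.147300 × 0.693 + 0.032 = 0.134079.
u_2 = 0.134079 × 0.693 + 0.032 = 0.124917.
u_3 = 0.124917 × 0.693 + 0.032 = 0.118567.

Unemployment rate after three months ≈ 11.86%.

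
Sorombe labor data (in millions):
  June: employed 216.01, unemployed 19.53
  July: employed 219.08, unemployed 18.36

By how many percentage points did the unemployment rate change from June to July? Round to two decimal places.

June: labor force = 216.01 + 19.53 = 235.54; u = 19.53/235.54 = 8.29%.
July: labor force = 219.08 + 18.36 = 237.44; u = 18.36/237.44 = 7.73%.
Change = 7.73% − 8.29% = −0.56 pp.

The unemployment rate changed by −0.56 percentage points.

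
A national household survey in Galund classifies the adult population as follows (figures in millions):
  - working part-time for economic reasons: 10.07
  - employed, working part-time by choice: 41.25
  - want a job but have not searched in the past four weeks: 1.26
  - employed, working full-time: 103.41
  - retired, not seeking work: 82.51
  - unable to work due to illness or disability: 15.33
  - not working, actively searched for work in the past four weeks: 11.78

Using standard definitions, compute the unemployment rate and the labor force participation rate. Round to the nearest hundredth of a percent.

Employed = 10.07 + 41.25 + 103.41 = 154.73 million (anyone who worked, including part-time for economic reasons, counts as employed).
Unemployed = 11.78 million.
Labor force = 154.73 + 11.78 = 166.51 million.
Not in labor force = 1.26 + 82.51 + 15.33 = 99.10 million (those not working and not actively searching are outside the labor force — including those who want a job but have given up searching).
Civilian working-age population = 166.51 + 99.10 = 265.61 million.
Unemployment rate = 11.78 / 166.51 = 7.07%.
Labor force participation rate = 166.51 / 265.61 = 62.69%.

Unemployment rate ≈ 7.07%; labor force participation rate ≈ 62.69%.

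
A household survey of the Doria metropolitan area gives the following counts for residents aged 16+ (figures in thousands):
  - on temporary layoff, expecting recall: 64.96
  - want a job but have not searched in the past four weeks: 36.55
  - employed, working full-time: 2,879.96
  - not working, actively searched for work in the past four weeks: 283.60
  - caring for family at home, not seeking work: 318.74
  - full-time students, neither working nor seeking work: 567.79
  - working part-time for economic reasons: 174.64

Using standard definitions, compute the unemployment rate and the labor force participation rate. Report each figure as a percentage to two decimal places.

Unemployment rate ≈ 10.24%; labor force participation rate ≈ 78.66%.

Employed = 2,879.96 + 174.64 = 3,054.60 thousand (anyone who worked, including part-time for economic reasons, counts as employed).
Unemployed = 64.96 + 283.60 = 348.56 thousand (jobless and actively searching, or on temporary layoff).
Labor force = 3,054.60 + 348.56 = 3,403.16 thousand.
Not in labor force = 36.55 + 318.74 + 567.79 = 923.08 thousand (those not working and not actively searching are outside the labor force — including those who want a job but have given up searching).
Civilian working-age population = 3,403.16 + 923.08 = 4,326.24 thousand.
Unemployment rate = 348.56 / 3,403.16 = 10.24%.
Labor force participation rate = 3,403.16 / 4,326.24 = 78.66%.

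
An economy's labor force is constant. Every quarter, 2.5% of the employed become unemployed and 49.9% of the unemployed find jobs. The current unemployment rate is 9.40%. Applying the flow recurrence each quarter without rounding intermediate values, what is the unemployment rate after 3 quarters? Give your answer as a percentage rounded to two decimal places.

Unemployment rate after three quarters ≈ 5.27%.

With a fixed labor force, u_{t+1} = u_t + s·(1−u_t) − f·u_t = u_t·(1−s−f) + s.
Here 1−s−f = 0.476 and s = 0.025.
u_1 = 0.094000 × 0.476 + 0.025 = 0.069744.
u_2 = 0.069744 × 0.476 + 0.025 = 0.058198.
u_3 = 0.058198 × 0.476 + 0.025 = 0.052702.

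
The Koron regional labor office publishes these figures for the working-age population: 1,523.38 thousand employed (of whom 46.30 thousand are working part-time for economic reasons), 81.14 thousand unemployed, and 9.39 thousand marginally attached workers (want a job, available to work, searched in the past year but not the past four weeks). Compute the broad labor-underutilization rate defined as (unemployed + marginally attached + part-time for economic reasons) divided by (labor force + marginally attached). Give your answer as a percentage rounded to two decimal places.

Broad underutilization rate ≈ 8.48%.

Labor force = 1,523.38 + 81.14 = 1,604.52 thousand.
Numerator = 81.14 + 9.39 + 46.30 = 136.83 thousand.
Denominator = 1,604.52 + 9.39 = 1,613.91 thousand.
Broad rate = 136.83 / 1,613.91 = 8.48%.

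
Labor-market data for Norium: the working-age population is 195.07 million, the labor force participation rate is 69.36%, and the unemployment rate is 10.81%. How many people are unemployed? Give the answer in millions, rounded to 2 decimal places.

Labor force = 0.6936 × 195.07 = 135.30 million.
Unemployed = 0.1081 × 135.30 ≈ 14.63 million.

About 14.63 million are unemployed.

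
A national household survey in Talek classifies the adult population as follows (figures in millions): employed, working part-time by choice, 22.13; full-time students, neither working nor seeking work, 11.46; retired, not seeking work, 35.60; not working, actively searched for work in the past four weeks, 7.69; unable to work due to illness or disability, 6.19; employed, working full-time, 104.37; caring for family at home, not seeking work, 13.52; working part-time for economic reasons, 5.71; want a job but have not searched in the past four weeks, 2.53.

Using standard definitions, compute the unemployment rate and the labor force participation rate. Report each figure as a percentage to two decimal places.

Unemployment rate ≈ 5.50%; labor force participation rate ≈ 66.87%.

Employed = 22.13 + 104.37 + 5.71 = 132.21 million (anyone who worked, including part-time for economic reasons, counts as employed).
Unemployed = 7.69 million.
Labor force = 132.21 + 7.69 = 139.90 million.
Not in labor force = 11.46 + 35.60 + 6.19 + 13.52 + 2.53 = 69.30 million (those not working and not actively searching are outside the labor force — including those who want a job but have given up searching).
Civilian working-age population = 139.90 + 69.30 = 209.20 million.
Unemployment rate = 7.69 / 139.90 = 5.50%.
Labor force participation rate = 139.90 / 209.20 = 66.87%.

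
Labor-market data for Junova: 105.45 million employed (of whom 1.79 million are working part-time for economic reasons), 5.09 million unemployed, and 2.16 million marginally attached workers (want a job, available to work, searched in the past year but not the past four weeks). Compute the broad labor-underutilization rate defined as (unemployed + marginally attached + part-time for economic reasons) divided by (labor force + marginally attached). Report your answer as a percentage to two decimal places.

Labor force = 105.45 + 5.09 = 110.54 million.
Numerator = 5.09 + 2.16 + 1.79 = 9.04 million.
Denominator = 110.54 + 2.16 = 112.70 million.
Broad rate = 9.04 / 112.70 = 8.02%.

Broad underutilization rate ≈ 8.02%.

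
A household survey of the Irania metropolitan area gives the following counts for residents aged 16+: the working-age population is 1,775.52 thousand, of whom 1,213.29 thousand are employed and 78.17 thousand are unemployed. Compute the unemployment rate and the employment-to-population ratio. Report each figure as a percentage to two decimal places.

Unemployment rate ≈ 6.05%; employment-population ratio ≈ 68.33%.

Labor force = employed + unemployed = 1,213.29 + 78.17 = 1,291.46 thousand.
Unemployment rate = 78.17 / 1,291.46 = 6.05%.
Employment-population ratio = 1,213.29 / 1,775.52 = 68.33%.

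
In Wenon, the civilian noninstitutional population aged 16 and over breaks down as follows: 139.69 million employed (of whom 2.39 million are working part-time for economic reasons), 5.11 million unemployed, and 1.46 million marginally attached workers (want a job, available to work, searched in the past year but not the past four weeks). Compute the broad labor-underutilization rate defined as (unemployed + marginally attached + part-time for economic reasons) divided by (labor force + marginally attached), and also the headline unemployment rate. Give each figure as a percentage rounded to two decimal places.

Broad underutilization rate ≈ 6.13%; headline unemployment rate ≈ 3.53%.

Labor force = 139.69 + 5.11 = 144.80 million.
Numerator = 5.11 + 1.46 + 2.39 = 8.96 million.
Denominator = 144.80 + 1.46 = 146.26 million.
Broad rate = 8.96 / 146.26 = 6.13%.
Headline unemployment rate = 5.11 / 144.80 = 3.53%.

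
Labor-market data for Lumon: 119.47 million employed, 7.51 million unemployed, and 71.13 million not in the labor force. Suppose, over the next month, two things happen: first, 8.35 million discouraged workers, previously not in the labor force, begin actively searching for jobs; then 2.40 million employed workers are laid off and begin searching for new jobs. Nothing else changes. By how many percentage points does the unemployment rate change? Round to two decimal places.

The unemployment rate changes by +7.58 percentage points.

Initially, labor force = 119.47 + 7.51 = 126.98 million, so u = 7.51/126.98 = 5.91%.
After the first change, unemployed and labor force both rise by 8.35 → E = 119.47, U = 15.86, labor force = 135.33 million.
After the second change, employed falls and unemployed rises by 2.40; labor force unchanged → E = 117.07, U = 18.26, labor force = 135.33 million.
New unemployment rate = 18.26 / 135.33 = 13.49%.
Change = 13.49% − 5.91% = +7.58 percentage points.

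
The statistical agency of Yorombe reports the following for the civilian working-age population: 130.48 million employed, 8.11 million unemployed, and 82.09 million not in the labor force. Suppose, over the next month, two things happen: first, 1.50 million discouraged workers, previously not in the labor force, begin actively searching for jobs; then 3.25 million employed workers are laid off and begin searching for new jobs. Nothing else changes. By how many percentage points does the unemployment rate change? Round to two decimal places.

Initially, labor force = 130.48 + 8.11 = 138.59 million, so u = 8.11/138.59 = 5.85%.
After the first change, unemployed and labor force both rise by 1.50 → E = 130.48, U = 9.61, labor force = 140.09 million.
After the second change, employed falls and unemployed rises by 3.25; labor force unchanged → E = 127.23, U = 12.86, labor force = 140.09 million.
New unemployment rate = 12.86 / 140.09 = 9.18%.
Change = 9.18% − 5.85% = +3.33 percentage points.

The unemployment rate changes by +3.33 percentage points.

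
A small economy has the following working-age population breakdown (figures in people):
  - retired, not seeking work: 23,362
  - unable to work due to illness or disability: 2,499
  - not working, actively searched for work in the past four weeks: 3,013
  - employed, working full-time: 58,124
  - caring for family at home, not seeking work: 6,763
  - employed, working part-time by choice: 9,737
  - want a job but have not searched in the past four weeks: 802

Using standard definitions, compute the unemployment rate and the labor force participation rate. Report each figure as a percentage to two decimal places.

Employed = 58,124 + 9,737 = 67,861.
Unemployed = 3,013.
Labor force = 67,861 + 3,013 = 70,874.
Not in labor force = 23,362 + 2,499 + 6,763 + 802 = 33,426 (those not working and not actively searching are outside the labor force — including those who want a job but have given up searching).
Civilian working-age population = 70,874 + 33,426 = 104,300.
Unemployment rate = 3,013 / 70,874 = 4.25%.
Labor force participation rate = 70,874 / 104,300 = 67.95%.

Unemployment rate ≈ 4.25%; labor force participation rate ≈ 67.95%.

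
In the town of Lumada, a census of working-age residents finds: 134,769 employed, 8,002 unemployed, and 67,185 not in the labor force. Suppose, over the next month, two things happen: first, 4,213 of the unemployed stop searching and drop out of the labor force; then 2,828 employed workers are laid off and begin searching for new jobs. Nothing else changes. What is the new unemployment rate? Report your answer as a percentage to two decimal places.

Initially, labor force = 134,769 + 8,002 = 142,771, so u = 8,002/142,771 = 5.60%.
After the first change, unemployed and labor force both fall by 4,213 → E = 134,769, U = 3,789, labor force = 138,558.
After the second change, employed falls and unemployed rises by 2,828; labor force unchanged → E = 131,941, U = 6,617, labor force = 138,558.
New unemployment rate = 6,617 / 138,558 = 4.78%.

New unemployment rate ≈ 4.78%.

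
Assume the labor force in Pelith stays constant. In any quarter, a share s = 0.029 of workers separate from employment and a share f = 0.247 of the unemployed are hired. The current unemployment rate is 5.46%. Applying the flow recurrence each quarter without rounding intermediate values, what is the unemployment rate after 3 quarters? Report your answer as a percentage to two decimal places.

With a fixed labor force, u_{t+1} = u_t + s·(1−u_t) − f·u_t = u_t·(1−s−f) + s.
Here 1−s−f = 0.724 and s = 0.029.
u_1 = 0.054600 × 0.724 + 0.029 = 0.068530.
u_2 = 0.068530 × 0.724 + 0.029 = 0.078616.
u_3 = 0.078616 × 0.724 + 0.029 = 0.085918.

Unemployment rate after three quarters ≈ 8.59%.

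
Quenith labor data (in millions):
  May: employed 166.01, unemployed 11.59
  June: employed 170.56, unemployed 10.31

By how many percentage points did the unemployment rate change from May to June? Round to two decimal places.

The unemployment rate changed by −0.83 percentage points.

May: labor force = 166.01 + 11.59 = 177.60; u = 11.59/177.60 = 6.53%.
June: labor force = 170.56 + 10.31 = 180.87; u = 10.31/180.87 = 5.70%.
Change = 5.70% − 6.53% = −0.83 pp.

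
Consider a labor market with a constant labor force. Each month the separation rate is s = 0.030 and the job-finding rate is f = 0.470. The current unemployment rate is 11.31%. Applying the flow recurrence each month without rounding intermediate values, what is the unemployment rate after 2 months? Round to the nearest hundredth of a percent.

Unemployment rate after two months ≈ 7.33%.

With a fixed labor force, u_{t+1} = u_t + s·(1−u_t) − f·u_t = u_t·(1−s−f) + s.
Here 1−s−f = 0.500 and s = 0.030.
u_1 = 0.113100 × 0.500 + 0.030 = 0.086550.
u_2 = 0.086550 × 0.500 + 0.030 = 0.073275.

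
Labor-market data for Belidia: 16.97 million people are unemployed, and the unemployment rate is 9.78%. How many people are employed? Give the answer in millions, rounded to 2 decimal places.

Labor force = U / u = 16.97 / 0.0978 ≈ 173.52 million.
Employed = labor force − unemployed = 173.52 − 16.97 = 156.55 million.

About 156.55 million are employed.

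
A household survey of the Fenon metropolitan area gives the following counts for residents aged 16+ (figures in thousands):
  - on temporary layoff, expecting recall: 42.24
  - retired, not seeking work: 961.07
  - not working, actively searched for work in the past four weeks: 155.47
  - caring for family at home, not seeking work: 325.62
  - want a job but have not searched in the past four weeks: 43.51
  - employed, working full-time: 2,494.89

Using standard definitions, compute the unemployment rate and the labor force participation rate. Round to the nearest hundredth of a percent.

Employed = 2,494.89 thousand.
Unemployed = 42.24 + 155.47 = 197.71 thousand (jobless and actively searching, or on temporary layoff).
Labor force = 2,494.89 + 197.71 = 2,692.60 thousand.
Not in labor force = 961.07 + 325.62 + 43.51 = 1,330.20 thousand (those not working and not actively searching are outside the labor force — including those who want a job but have given up searching).
Civilian working-age population = 2,692.60 + 1,330.20 = 4,022.80 thousand.
Unemployment rate = 197.71 / 2,692.60 = 7.34%.
Labor force participation rate = 2,692.60 / 4,022.80 = 66.93%.

Unemployment rate ≈ 7.34%; labor force participation rate ≈ 66.93%.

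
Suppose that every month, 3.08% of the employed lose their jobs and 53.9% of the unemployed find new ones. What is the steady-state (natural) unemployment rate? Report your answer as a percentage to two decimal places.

Steady-state unemployment rate ≈ 5.41%.

At steady state the flows balance: s·E = f·U, so U/(E+U) = s/(s+f).
u* = 3.08 / (3.08 + 53.9) = 3.08 / 56.98 = 5.41%.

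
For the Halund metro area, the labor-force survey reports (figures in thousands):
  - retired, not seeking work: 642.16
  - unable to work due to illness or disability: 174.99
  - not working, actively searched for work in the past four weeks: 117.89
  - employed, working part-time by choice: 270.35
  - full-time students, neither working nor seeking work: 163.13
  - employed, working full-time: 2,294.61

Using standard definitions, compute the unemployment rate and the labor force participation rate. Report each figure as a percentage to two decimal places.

Employed = 270.35 + 2,294.61 = 2,564.96 thousand.
Unemployed = 117.89 thousand.
Labor force = 2,564.96 + 117.89 = 2,682.85 thousand.
Not in labor force = 642.16 + 174.99 + 163.13 = 980.28 thousand (those not working and not actively searching are outside the labor force).
Civilian working-age population = 2,682.85 + 980.28 = 3,663.13 thousand.
Unemployment rate = 117.89 / 2,682.85 = 4.39%.
Labor force participation rate = 2,682.85 / 3,663.13 = 73.24%.

Unemployment rate ≈ 4.39%; labor force participation rate ≈ 73.24%.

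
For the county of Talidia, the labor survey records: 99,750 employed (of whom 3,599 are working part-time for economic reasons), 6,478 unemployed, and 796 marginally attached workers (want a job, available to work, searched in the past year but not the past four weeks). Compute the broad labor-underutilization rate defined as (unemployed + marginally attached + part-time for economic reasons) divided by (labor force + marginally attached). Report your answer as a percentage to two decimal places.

Labor force = 99,750 + 6,478 = 106,228.
Numerator = 6,478 + 796 + 3,599 = 10,873.
Denominator = 106,228 + 796 = 107,024.
Broad rate = 10,873 / 107,024 = 10.16%.

Broad underutilization rate ≈ 10.16%.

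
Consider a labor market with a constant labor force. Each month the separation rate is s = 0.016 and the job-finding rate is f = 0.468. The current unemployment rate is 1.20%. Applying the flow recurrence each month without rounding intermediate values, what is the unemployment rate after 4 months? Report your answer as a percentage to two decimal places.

With a fixed labor force, u_{t+1} = u_t + s·(1−u_t) − f·u_t = u_t·(1−s−f) + s.
Here 1−s−f = 0.516 and s = 0.016.
u_1 = 0.012000 × 0.516 + 0.016 = 0.022192.
u_2 = 0.022192 × 0.516 + 0.016 = 0.027451.
u_3 = 0.027451 × 0.516 + 0.016 = 0.030165.
u_4 = 0.030165 × 0.516 + 0.016 = 0.031565.

Unemployment rate after four months ≈ 3.16%.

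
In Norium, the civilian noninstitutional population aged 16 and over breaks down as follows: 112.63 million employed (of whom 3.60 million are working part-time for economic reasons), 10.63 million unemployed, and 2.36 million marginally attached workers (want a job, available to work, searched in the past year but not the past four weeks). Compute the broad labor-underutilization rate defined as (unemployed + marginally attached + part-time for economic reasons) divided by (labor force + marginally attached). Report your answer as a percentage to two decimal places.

Labor force = 112.63 + 10.63 = 123.26 million.
Numerator = 10.63 + 2.36 + 3.60 = 16.59 million.
Denominator = 123.26 + 2.36 = 125.62 million.
Broad rate = 16.59 / 125.62 = 13.21%.

Broad underutilization rate ≈ 13.21%.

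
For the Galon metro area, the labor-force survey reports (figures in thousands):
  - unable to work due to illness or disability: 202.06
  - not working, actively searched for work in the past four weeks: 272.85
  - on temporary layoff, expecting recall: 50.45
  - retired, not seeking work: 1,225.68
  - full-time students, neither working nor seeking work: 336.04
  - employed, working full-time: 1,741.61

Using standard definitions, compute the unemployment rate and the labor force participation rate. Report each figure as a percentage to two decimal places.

Employed = 1,741.61 thousand.
Unemployed = 272.85 + 50.45 = 323.30 thousand (jobless and actively searching, or on temporary layoff).
Labor force = 1,741.61 + 323.30 = 2,064.91 thousand.
Not in labor force = 202.06 + 1,225.68 + 336.04 = 1,763.78 thousand (those not working and not actively searching are outside the labor force).
Civilian working-age population = 2,064.91 + 1,763.78 = 3,828.69 thousand.
Unemployment rate = 323.30 / 2,064.91 = 15.66%.
Labor force participation rate = 2,064.91 / 3,828.69 = 53.93%.

Unemployment rate ≈ 15.66%; labor force participation rate ≈ 53.93%.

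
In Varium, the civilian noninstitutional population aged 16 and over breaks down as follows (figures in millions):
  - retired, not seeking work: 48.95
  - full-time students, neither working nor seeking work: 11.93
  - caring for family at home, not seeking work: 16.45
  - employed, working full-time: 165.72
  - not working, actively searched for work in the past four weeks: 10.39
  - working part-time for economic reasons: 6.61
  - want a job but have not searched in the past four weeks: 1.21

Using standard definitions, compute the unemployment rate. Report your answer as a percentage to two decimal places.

Unemployment rate ≈ 5.69%.

Employed = 165.72 + 6.61 = 172.33 million (anyone who worked, including part-time for economic reasons, counts as employed).
Unemployed = 10.39 million.
Labor force = 172.33 + 10.39 = 182.72 million.
Unemployment rate = 10.39 / 182.72 = 5.69%.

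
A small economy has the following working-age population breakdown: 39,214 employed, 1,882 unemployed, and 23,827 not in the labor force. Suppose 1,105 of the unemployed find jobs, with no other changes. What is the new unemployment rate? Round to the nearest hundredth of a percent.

New unemployment rate ≈ 1.89%.

Initially, labor force = 39,214 + 1,882 = 41,096, so u = 1,882/41,096 = 4.58%.
After the change, unemployed falls and employed rises by 1,105; labor force unchanged → E = 40,319, U = 777, labor force = 41,096.
New unemployment rate = 777 / 41,096 = 1.89%.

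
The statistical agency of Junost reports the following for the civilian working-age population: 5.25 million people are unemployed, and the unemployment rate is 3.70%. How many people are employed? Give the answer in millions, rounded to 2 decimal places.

About 136.64 million are employed.

Labor force = U / u = 5.25 / 0.0370 ≈ 141.89 million.
Employed = labor force − unemployed = 141.89 − 5.25 = 136.64 million.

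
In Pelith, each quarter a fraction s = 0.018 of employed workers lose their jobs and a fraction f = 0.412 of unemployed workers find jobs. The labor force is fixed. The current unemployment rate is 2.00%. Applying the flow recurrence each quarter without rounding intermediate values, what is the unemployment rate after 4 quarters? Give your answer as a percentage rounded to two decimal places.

Unemployment rate after four quarters ≈ 3.96%.

With a fixed labor force, u_{t+1} = u_t + s·(1−u_t) − f·u_t = u_t·(1−s−f) + s.
Here 1−s−f = 0.570 and s = 0.018.
u_1 = 0.020000 × 0.570 + 0.018 = 0.029400.
u_2 = 0.029400 × 0.570 + 0.018 = 0.034758.
u_3 = 0.034758 × 0.570 + 0.018 = 0.037812.
u_4 = 0.037812 × 0.570 + 0.018 = 0.039553.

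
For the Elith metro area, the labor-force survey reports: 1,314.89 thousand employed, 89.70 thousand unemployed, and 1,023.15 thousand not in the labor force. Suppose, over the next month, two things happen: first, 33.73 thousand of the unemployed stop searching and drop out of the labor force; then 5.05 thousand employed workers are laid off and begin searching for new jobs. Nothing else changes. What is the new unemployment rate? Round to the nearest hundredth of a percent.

New unemployment rate ≈ 4.45%.

Initially, labor force = 1,314.89 + 89.70 = 1,404.59 thousand, so u = 89.70/1,404.59 = 6.39%.
After the first change, unemployed and labor force both fall by 33.73 → E = 1,314.89, U = 55.97, labor force = 1,370.86 thousand.
After the second change, employed falls and unemployed rises by 5.05; labor force unchanged → E = 1,309.84, U = 61.02, labor force = 1,370.86 thousand.
New unemployment rate = 61.02 / 1,370.86 = 4.45%.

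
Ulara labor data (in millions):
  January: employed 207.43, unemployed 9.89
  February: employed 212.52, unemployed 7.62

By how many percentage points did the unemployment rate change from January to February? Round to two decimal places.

January: labor force = 207.43 + 9.89 = 217.32; u = 9.89/217.32 = 4.55%.
February: labor force = 212.52 + 7.62 = 220.14; u = 7.62/220.14 = 3.46%.
Change = 3.46% − 4.55% = −1.09 pp.

The unemployment rate changed by −1.09 percentage points.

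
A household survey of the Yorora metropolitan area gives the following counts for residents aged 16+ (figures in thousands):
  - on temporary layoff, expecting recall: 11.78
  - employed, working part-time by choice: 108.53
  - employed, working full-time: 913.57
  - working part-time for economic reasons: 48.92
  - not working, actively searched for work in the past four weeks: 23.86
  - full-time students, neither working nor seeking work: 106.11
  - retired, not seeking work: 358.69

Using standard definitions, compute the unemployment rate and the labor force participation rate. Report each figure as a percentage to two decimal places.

Employed = 108.53 + 913.57 + 48.92 = 1,071.02 thousand (anyone who worked, including part-time for economic reasons, counts as employed).
Unemployed = 11.78 + 23.86 = 35.64 thousand (jobless and actively searching, or on temporary layoff).
Labor force = 1,071.02 + 35.64 = 1,106.66 thousand.
Not in labor force = 106.11 + 358.69 = 464.80 thousand (those not working and not actively searching are outside the labor force).
Civilian working-age population = 1,106.66 + 464.80 = 1,571.46 thousand.
Unemployment rate = 35.64 / 1,106.66 = 3.22%.
Labor force participation rate = 1,106.66 / 1,571.46 = 70.42%.

Unemployment rate ≈ 3.22%; labor force participation rate ≈ 70.42%.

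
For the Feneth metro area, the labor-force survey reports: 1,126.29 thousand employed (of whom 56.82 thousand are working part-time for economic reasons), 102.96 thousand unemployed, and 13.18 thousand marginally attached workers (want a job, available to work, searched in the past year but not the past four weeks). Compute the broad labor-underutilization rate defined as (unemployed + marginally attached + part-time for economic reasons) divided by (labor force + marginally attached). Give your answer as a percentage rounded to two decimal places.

Labor force = 1,126.29 + 102.96 = 1,229.25 thousand.
Numerator = 102.96 + 13.18 + 56.82 = 172.96 thousand.
Denominator = 1,229.25 + 13.18 = 1,242.43 thousand.
Broad rate = 172.96 / 1,242.43 = 13.92%.

Broad underutilization rate ≈ 13.92%.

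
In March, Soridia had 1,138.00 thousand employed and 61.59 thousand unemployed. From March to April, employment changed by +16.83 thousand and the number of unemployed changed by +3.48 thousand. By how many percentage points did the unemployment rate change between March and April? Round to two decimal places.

The unemployment rate changed by +0.20 percentage points.

March: labor force = 1,138.00 + 61.59 = 1,199.59; u = 61.59/1,199.59 = 5.13%.
April: labor force = 1,154.83 + 65.07 = 1,219.90; u = 65.07/1,219.90 = 5.33%.
Change = 5.33% − 5.13% = +0.20 pp.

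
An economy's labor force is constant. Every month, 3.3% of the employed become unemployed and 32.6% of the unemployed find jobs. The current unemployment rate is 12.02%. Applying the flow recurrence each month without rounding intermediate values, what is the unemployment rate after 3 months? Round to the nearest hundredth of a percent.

With a fixed labor force, u_{t+1} = u_t + s·(1−u_t) − f·u_t = u_t·(1−s−f) + s.
Here 1−s−f = 0.641 and s = 0.033.
u_1 = 0.120200 × 0.641 + 0.033 = 0.110048.
u_2 = 0.110048 × 0.641 + 0.033 = 0.103541.
u_3 = 0.103541 × 0.641 + 0.033 = 0.099370.

Unemployment rate after three months ≈ 9.94%.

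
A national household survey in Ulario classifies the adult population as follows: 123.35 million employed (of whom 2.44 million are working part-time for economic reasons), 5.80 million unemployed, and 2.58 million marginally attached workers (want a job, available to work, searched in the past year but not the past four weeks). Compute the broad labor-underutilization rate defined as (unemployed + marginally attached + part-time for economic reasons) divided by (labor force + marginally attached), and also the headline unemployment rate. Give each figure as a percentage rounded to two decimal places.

Broad underutilization rate ≈ 8.21%; headline unemployment rate ≈ 4.49%.

Labor force = 123.35 + 5.80 = 129.15 million.
Numerator = 5.80 + 2.58 + 2.44 = 10.82 million.
Denominator = 129.15 + 2.58 = 131.73 million.
Broad rate = 10.82 / 131.73 = 8.21%.
Headline unemployment rate = 5.80 / 129.15 = 4.49%.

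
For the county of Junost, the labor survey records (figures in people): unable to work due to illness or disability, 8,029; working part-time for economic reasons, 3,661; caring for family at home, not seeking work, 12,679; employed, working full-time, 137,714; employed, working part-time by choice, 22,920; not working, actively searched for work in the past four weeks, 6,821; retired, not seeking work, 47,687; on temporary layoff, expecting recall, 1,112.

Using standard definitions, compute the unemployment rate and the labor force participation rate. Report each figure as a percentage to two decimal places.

Employed = 3,661 + 137,714 + 22,920 = 164,295 (anyone who worked, including part-time for economic reasons, counts as employed).
Unemployed = 6,821 + 1,112 = 7,933 (jobless and actively searching, or on temporary layoff).
Labor force = 164,295 + 7,933 = 172,228.
Not in labor force = 8,029 + 12,679 + 47,687 = 68,395 (those not working and not actively searching are outside the labor force).
Civilian working-age population = 172,228 + 68,395 = 240,623.
Unemployment rate = 7,933 / 172,228 = 4.61%.
Labor force participation rate = 172,228 / 240,623 = 71.58%.

Unemployment rate ≈ 4.61%; labor force participation rate ≈ 71.58%.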